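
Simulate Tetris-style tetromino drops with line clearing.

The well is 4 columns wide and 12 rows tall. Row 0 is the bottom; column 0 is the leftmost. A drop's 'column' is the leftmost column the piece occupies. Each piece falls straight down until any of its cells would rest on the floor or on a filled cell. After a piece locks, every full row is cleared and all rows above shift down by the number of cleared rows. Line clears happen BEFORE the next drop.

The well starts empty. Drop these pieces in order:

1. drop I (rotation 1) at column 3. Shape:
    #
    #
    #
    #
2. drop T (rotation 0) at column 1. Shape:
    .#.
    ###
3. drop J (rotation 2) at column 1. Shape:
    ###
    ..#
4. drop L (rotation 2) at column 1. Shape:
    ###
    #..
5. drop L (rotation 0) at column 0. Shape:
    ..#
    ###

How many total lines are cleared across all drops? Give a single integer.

Drop 1: I rot1 at col 3 lands with bottom-row=0; cleared 0 line(s) (total 0); column heights now [0 0 0 4], max=4
Drop 2: T rot0 at col 1 lands with bottom-row=4; cleared 0 line(s) (total 0); column heights now [0 5 6 5], max=6
Drop 3: J rot2 at col 1 lands with bottom-row=5; cleared 0 line(s) (total 0); column heights now [0 7 7 7], max=7
Drop 4: L rot2 at col 1 lands with bottom-row=7; cleared 0 line(s) (total 0); column heights now [0 9 9 9], max=9
Drop 5: L rot0 at col 0 lands with bottom-row=9; cleared 0 line(s) (total 0); column heights now [10 10 11 9], max=11

Answer: 0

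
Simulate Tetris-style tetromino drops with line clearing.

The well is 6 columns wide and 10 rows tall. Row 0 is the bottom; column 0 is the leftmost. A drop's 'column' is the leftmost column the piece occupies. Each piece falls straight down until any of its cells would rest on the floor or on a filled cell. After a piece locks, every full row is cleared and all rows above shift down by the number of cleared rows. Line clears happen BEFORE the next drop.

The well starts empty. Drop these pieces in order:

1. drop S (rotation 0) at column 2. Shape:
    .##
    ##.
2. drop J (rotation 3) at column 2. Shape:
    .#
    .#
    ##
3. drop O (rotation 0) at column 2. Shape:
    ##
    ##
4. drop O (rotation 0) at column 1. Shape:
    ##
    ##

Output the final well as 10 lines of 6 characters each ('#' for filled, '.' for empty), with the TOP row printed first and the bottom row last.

Drop 1: S rot0 at col 2 lands with bottom-row=0; cleared 0 line(s) (total 0); column heights now [0 0 1 2 2 0], max=2
Drop 2: J rot3 at col 2 lands with bottom-row=2; cleared 0 line(s) (total 0); column heights now [0 0 3 5 2 0], max=5
Drop 3: O rot0 at col 2 lands with bottom-row=5; cleared 0 line(s) (total 0); column heights now [0 0 7 7 2 0], max=7
Drop 4: O rot0 at col 1 lands with bottom-row=7; cleared 0 line(s) (total 0); column heights now [0 9 9 7 2 0], max=9

Answer: ......
.##...
.##...
..##..
..##..
...#..
...#..
..##..
...##.
..##..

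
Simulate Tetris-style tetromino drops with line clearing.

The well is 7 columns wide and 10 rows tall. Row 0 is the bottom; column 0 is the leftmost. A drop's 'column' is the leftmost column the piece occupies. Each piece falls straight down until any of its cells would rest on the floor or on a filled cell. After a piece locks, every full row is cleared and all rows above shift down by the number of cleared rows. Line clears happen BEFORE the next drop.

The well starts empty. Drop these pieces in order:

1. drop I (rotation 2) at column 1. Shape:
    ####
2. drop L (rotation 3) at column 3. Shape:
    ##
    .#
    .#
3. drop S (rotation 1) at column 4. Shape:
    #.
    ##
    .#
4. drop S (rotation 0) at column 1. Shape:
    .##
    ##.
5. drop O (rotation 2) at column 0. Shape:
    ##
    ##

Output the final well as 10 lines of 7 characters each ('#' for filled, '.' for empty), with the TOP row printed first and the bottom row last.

Answer: .......
.......
.......
.......
##..#..
######.
.#####.
....#..
....#..
.####..

Derivation:
Drop 1: I rot2 at col 1 lands with bottom-row=0; cleared 0 line(s) (total 0); column heights now [0 1 1 1 1 0 0], max=1
Drop 2: L rot3 at col 3 lands with bottom-row=1; cleared 0 line(s) (total 0); column heights now [0 1 1 4 4 0 0], max=4
Drop 3: S rot1 at col 4 lands with bottom-row=3; cleared 0 line(s) (total 0); column heights now [0 1 1 4 6 5 0], max=6
Drop 4: S rot0 at col 1 lands with bottom-row=3; cleared 0 line(s) (total 0); column heights now [0 4 5 5 6 5 0], max=6
Drop 5: O rot2 at col 0 lands with bottom-row=4; cleared 0 line(s) (total 0); column heights now [6 6 5 5 6 5 0], max=6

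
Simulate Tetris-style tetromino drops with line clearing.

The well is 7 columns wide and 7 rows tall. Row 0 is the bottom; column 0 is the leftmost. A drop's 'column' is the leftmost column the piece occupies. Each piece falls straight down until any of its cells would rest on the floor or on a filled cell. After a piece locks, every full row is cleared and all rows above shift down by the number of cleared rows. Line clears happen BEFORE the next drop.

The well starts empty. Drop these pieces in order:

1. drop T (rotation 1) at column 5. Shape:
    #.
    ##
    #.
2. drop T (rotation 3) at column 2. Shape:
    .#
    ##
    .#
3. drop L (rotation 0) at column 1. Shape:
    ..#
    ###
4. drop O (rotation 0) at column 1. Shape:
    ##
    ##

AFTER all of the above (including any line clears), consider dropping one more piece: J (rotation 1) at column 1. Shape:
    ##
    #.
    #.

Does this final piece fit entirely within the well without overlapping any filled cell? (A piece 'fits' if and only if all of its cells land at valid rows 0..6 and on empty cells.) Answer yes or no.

Drop 1: T rot1 at col 5 lands with bottom-row=0; cleared 0 line(s) (total 0); column heights now [0 0 0 0 0 3 2], max=3
Drop 2: T rot3 at col 2 lands with bottom-row=0; cleared 0 line(s) (total 0); column heights now [0 0 2 3 0 3 2], max=3
Drop 3: L rot0 at col 1 lands with bottom-row=3; cleared 0 line(s) (total 0); column heights now [0 4 4 5 0 3 2], max=5
Drop 4: O rot0 at col 1 lands with bottom-row=4; cleared 0 line(s) (total 0); column heights now [0 6 6 5 0 3 2], max=6
Test piece J rot1 at col 1 (width 2): heights before test = [0 6 6 5 0 3 2]; fits = False

Answer: no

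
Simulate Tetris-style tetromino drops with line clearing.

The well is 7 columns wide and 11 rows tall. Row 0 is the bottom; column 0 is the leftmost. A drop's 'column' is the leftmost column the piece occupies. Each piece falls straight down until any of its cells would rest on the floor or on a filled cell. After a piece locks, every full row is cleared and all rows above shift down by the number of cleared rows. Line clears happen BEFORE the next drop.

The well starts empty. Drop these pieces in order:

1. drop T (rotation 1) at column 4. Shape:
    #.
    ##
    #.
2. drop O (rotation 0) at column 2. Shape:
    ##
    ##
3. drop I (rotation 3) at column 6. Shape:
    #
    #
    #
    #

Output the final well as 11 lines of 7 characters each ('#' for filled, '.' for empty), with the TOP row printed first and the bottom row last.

Answer: .......
.......
.......
.......
.......
.......
.......
......#
....#.#
..#####
..###.#

Derivation:
Drop 1: T rot1 at col 4 lands with bottom-row=0; cleared 0 line(s) (total 0); column heights now [0 0 0 0 3 2 0], max=3
Drop 2: O rot0 at col 2 lands with bottom-row=0; cleared 0 line(s) (total 0); column heights now [0 0 2 2 3 2 0], max=3
Drop 3: I rot3 at col 6 lands with bottom-row=0; cleared 0 line(s) (total 0); column heights now [0 0 2 2 3 2 4], max=4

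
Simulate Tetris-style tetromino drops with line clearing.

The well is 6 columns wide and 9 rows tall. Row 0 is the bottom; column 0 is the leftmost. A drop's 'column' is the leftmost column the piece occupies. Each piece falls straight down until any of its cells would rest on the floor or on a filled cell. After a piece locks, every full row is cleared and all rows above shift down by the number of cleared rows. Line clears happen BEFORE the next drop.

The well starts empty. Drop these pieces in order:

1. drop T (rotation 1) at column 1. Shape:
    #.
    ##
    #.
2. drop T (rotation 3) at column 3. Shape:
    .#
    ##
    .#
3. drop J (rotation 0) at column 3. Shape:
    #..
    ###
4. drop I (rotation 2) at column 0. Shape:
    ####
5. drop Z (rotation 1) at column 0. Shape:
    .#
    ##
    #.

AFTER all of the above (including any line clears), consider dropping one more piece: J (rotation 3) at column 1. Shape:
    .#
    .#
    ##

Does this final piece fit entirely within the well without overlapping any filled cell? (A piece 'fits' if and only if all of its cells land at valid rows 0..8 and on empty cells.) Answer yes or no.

Drop 1: T rot1 at col 1 lands with bottom-row=0; cleared 0 line(s) (total 0); column heights now [0 3 2 0 0 0], max=3
Drop 2: T rot3 at col 3 lands with bottom-row=0; cleared 0 line(s) (total 0); column heights now [0 3 2 2 3 0], max=3
Drop 3: J rot0 at col 3 lands with bottom-row=3; cleared 0 line(s) (total 0); column heights now [0 3 2 5 4 4], max=5
Drop 4: I rot2 at col 0 lands with bottom-row=5; cleared 0 line(s) (total 0); column heights now [6 6 6 6 4 4], max=6
Drop 5: Z rot1 at col 0 lands with bottom-row=6; cleared 0 line(s) (total 0); column heights now [8 9 6 6 4 4], max=9
Test piece J rot3 at col 1 (width 2): heights before test = [8 9 6 6 4 4]; fits = False

Answer: no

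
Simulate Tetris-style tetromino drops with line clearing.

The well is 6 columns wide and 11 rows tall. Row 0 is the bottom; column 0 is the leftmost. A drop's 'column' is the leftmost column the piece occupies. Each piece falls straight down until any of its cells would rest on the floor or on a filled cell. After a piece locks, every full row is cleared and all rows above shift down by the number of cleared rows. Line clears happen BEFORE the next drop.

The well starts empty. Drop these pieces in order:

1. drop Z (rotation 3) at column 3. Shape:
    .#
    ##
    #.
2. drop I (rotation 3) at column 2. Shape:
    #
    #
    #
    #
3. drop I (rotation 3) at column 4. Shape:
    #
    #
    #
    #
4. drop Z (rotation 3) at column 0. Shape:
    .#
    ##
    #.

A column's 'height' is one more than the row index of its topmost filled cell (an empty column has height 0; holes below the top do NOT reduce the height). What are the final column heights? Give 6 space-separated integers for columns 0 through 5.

Answer: 2 3 4 2 7 0

Derivation:
Drop 1: Z rot3 at col 3 lands with bottom-row=0; cleared 0 line(s) (total 0); column heights now [0 0 0 2 3 0], max=3
Drop 2: I rot3 at col 2 lands with bottom-row=0; cleared 0 line(s) (total 0); column heights now [0 0 4 2 3 0], max=4
Drop 3: I rot3 at col 4 lands with bottom-row=3; cleared 0 line(s) (total 0); column heights now [0 0 4 2 7 0], max=7
Drop 4: Z rot3 at col 0 lands with bottom-row=0; cleared 0 line(s) (total 0); column heights now [2 3 4 2 7 0], max=7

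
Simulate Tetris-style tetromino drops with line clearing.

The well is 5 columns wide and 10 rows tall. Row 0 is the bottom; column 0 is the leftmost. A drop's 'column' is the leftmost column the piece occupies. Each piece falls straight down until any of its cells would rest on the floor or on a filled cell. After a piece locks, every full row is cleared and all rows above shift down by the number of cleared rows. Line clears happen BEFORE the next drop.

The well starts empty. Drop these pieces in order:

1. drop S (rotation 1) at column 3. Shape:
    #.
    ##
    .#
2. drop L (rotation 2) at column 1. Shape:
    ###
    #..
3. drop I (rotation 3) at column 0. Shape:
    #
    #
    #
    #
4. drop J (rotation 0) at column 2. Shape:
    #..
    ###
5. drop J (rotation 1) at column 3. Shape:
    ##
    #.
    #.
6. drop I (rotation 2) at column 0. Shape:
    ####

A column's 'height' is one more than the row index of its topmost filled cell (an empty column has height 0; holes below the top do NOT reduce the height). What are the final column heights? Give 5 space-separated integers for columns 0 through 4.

Drop 1: S rot1 at col 3 lands with bottom-row=0; cleared 0 line(s) (total 0); column heights now [0 0 0 3 2], max=3
Drop 2: L rot2 at col 1 lands with bottom-row=2; cleared 0 line(s) (total 0); column heights now [0 4 4 4 2], max=4
Drop 3: I rot3 at col 0 lands with bottom-row=0; cleared 0 line(s) (total 0); column heights now [4 4 4 4 2], max=4
Drop 4: J rot0 at col 2 lands with bottom-row=4; cleared 0 line(s) (total 0); column heights now [4 4 6 5 5], max=6
Drop 5: J rot1 at col 3 lands with bottom-row=5; cleared 0 line(s) (total 0); column heights now [4 4 6 8 8], max=8
Drop 6: I rot2 at col 0 lands with bottom-row=8; cleared 0 line(s) (total 0); column heights now [9 9 9 9 8], max=9

Answer: 9 9 9 9 8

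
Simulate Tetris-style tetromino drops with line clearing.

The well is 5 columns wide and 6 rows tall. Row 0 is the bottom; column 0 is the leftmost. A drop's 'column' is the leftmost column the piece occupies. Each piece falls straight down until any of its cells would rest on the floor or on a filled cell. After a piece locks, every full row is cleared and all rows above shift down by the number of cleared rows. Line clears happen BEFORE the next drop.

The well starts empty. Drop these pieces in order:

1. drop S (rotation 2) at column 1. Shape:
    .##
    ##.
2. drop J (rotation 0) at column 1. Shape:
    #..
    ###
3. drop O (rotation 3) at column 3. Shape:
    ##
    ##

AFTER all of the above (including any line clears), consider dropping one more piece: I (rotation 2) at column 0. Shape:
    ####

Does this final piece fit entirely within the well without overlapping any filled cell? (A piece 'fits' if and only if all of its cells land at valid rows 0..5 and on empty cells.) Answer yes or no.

Answer: yes

Derivation:
Drop 1: S rot2 at col 1 lands with bottom-row=0; cleared 0 line(s) (total 0); column heights now [0 1 2 2 0], max=2
Drop 2: J rot0 at col 1 lands with bottom-row=2; cleared 0 line(s) (total 0); column heights now [0 4 3 3 0], max=4
Drop 3: O rot3 at col 3 lands with bottom-row=3; cleared 0 line(s) (total 0); column heights now [0 4 3 5 5], max=5
Test piece I rot2 at col 0 (width 4): heights before test = [0 4 3 5 5]; fits = True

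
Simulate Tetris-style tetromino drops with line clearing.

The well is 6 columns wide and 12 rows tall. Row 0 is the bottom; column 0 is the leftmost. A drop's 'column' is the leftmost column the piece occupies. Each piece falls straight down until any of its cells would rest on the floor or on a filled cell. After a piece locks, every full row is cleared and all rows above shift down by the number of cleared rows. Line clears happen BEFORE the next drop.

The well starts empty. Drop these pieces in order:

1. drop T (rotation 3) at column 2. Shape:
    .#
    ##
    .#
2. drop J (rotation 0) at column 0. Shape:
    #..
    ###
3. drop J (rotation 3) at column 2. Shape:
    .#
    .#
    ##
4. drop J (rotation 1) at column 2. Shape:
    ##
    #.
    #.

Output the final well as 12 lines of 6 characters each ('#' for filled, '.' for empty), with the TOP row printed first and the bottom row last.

Answer: ......
......
......
......
......
..##..
..##..
..##..
#.##..
####..
..##..
...#..

Derivation:
Drop 1: T rot3 at col 2 lands with bottom-row=0; cleared 0 line(s) (total 0); column heights now [0 0 2 3 0 0], max=3
Drop 2: J rot0 at col 0 lands with bottom-row=2; cleared 0 line(s) (total 0); column heights now [4 3 3 3 0 0], max=4
Drop 3: J rot3 at col 2 lands with bottom-row=3; cleared 0 line(s) (total 0); column heights now [4 3 4 6 0 0], max=6
Drop 4: J rot1 at col 2 lands with bottom-row=4; cleared 0 line(s) (total 0); column heights now [4 3 7 7 0 0], max=7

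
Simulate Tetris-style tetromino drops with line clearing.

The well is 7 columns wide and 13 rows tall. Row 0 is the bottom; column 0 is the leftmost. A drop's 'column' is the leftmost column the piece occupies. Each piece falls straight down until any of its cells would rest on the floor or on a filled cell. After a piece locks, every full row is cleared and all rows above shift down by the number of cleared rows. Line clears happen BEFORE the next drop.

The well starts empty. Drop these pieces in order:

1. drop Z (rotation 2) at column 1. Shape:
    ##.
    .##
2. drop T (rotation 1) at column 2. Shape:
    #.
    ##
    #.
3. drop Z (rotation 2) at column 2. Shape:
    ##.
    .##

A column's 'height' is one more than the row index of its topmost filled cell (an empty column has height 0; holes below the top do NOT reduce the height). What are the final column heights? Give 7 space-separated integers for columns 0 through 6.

Answer: 0 2 6 6 5 0 0

Derivation:
Drop 1: Z rot2 at col 1 lands with bottom-row=0; cleared 0 line(s) (total 0); column heights now [0 2 2 1 0 0 0], max=2
Drop 2: T rot1 at col 2 lands with bottom-row=2; cleared 0 line(s) (total 0); column heights now [0 2 5 4 0 0 0], max=5
Drop 3: Z rot2 at col 2 lands with bottom-row=4; cleared 0 line(s) (total 0); column heights now [0 2 6 6 5 0 0], max=6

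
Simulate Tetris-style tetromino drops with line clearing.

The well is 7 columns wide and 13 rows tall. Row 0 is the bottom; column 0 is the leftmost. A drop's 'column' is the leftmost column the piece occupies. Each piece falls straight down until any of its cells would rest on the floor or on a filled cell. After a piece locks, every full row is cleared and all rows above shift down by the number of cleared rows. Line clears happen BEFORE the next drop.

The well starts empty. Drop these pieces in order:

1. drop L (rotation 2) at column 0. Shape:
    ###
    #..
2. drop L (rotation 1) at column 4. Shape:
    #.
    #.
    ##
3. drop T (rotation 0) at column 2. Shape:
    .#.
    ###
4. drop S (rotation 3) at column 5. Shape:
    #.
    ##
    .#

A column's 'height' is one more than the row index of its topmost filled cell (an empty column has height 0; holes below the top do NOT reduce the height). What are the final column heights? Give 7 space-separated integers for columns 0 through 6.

Drop 1: L rot2 at col 0 lands with bottom-row=0; cleared 0 line(s) (total 0); column heights now [2 2 2 0 0 0 0], max=2
Drop 2: L rot1 at col 4 lands with bottom-row=0; cleared 0 line(s) (total 0); column heights now [2 2 2 0 3 1 0], max=3
Drop 3: T rot0 at col 2 lands with bottom-row=3; cleared 0 line(s) (total 0); column heights now [2 2 4 5 4 1 0], max=5
Drop 4: S rot3 at col 5 lands with bottom-row=0; cleared 0 line(s) (total 0); column heights now [2 2 4 5 4 3 2], max=5

Answer: 2 2 4 5 4 3 2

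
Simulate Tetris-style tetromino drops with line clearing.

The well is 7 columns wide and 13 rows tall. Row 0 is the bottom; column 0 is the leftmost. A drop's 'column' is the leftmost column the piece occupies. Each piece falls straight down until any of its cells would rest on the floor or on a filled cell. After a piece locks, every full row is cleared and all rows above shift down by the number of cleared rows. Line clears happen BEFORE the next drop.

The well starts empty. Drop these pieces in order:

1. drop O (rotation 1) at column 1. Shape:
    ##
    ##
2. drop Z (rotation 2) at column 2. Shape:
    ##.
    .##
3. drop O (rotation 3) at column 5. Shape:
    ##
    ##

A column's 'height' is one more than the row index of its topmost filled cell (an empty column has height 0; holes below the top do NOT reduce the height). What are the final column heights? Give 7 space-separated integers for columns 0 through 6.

Drop 1: O rot1 at col 1 lands with bottom-row=0; cleared 0 line(s) (total 0); column heights now [0 2 2 0 0 0 0], max=2
Drop 2: Z rot2 at col 2 lands with bottom-row=1; cleared 0 line(s) (total 0); column heights now [0 2 3 3 2 0 0], max=3
Drop 3: O rot3 at col 5 lands with bottom-row=0; cleared 0 line(s) (total 0); column heights now [0 2 3 3 2 2 2], max=3

Answer: 0 2 3 3 2 2 2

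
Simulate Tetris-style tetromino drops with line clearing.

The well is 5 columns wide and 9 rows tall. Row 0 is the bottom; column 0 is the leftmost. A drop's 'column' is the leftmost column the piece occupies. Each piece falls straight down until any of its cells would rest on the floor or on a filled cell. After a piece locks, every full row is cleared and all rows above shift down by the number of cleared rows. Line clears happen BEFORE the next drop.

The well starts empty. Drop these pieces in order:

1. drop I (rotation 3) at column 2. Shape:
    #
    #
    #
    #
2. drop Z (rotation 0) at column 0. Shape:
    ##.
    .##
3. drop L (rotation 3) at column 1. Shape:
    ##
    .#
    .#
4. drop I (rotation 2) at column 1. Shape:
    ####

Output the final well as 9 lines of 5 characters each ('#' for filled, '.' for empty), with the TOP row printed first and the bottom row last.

Drop 1: I rot3 at col 2 lands with bottom-row=0; cleared 0 line(s) (total 0); column heights now [0 0 4 0 0], max=4
Drop 2: Z rot0 at col 0 lands with bottom-row=4; cleared 0 line(s) (total 0); column heights now [6 6 5 0 0], max=6
Drop 3: L rot3 at col 1 lands with bottom-row=5; cleared 0 line(s) (total 0); column heights now [6 8 8 0 0], max=8
Drop 4: I rot2 at col 1 lands with bottom-row=8; cleared 0 line(s) (total 0); column heights now [6 9 9 9 9], max=9

Answer: .####
.##..
..#..
###..
.##..
..#..
..#..
..#..
..#..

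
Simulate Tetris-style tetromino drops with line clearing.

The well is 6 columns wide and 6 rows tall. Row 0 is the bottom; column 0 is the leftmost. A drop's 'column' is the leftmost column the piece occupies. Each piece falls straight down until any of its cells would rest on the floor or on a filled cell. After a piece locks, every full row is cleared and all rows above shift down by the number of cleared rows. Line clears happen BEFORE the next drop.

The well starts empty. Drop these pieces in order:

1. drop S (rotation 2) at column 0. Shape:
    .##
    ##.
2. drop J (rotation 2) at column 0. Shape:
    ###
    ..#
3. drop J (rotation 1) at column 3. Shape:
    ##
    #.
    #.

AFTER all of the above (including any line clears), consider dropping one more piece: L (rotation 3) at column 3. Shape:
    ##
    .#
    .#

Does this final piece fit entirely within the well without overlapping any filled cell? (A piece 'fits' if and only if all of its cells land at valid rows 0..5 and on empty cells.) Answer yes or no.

Answer: yes

Derivation:
Drop 1: S rot2 at col 0 lands with bottom-row=0; cleared 0 line(s) (total 0); column heights now [1 2 2 0 0 0], max=2
Drop 2: J rot2 at col 0 lands with bottom-row=2; cleared 0 line(s) (total 0); column heights now [4 4 4 0 0 0], max=4
Drop 3: J rot1 at col 3 lands with bottom-row=0; cleared 0 line(s) (total 0); column heights now [4 4 4 3 3 0], max=4
Test piece L rot3 at col 3 (width 2): heights before test = [4 4 4 3 3 0]; fits = True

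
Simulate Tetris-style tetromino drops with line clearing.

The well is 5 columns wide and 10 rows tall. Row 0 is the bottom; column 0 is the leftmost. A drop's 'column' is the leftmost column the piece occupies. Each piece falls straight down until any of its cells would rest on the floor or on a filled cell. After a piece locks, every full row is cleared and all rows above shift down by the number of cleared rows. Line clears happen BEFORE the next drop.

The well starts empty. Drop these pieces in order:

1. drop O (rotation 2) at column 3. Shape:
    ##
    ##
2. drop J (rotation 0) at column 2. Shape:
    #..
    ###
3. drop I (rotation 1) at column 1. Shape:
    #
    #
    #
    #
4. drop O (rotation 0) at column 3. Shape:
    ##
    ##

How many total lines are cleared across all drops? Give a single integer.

Drop 1: O rot2 at col 3 lands with bottom-row=0; cleared 0 line(s) (total 0); column heights now [0 0 0 2 2], max=2
Drop 2: J rot0 at col 2 lands with bottom-row=2; cleared 0 line(s) (total 0); column heights now [0 0 4 3 3], max=4
Drop 3: I rot1 at col 1 lands with bottom-row=0; cleared 0 line(s) (total 0); column heights now [0 4 4 3 3], max=4
Drop 4: O rot0 at col 3 lands with bottom-row=3; cleared 0 line(s) (total 0); column heights now [0 4 4 5 5], max=5

Answer: 0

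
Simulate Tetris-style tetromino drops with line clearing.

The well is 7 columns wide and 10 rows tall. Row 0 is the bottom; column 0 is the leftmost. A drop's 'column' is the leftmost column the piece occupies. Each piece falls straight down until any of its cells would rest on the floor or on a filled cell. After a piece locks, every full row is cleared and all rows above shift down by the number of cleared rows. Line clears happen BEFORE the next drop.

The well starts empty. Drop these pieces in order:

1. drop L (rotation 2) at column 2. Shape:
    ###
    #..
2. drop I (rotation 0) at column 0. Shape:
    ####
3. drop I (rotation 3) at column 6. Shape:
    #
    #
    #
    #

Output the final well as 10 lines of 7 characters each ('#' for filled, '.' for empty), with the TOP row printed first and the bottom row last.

Answer: .......
.......
.......
.......
.......
.......
......#
####..#
..###.#
..#...#

Derivation:
Drop 1: L rot2 at col 2 lands with bottom-row=0; cleared 0 line(s) (total 0); column heights now [0 0 2 2 2 0 0], max=2
Drop 2: I rot0 at col 0 lands with bottom-row=2; cleared 0 line(s) (total 0); column heights now [3 3 3 3 2 0 0], max=3
Drop 3: I rot3 at col 6 lands with bottom-row=0; cleared 0 line(s) (total 0); column heights now [3 3 3 3 2 0 4], max=4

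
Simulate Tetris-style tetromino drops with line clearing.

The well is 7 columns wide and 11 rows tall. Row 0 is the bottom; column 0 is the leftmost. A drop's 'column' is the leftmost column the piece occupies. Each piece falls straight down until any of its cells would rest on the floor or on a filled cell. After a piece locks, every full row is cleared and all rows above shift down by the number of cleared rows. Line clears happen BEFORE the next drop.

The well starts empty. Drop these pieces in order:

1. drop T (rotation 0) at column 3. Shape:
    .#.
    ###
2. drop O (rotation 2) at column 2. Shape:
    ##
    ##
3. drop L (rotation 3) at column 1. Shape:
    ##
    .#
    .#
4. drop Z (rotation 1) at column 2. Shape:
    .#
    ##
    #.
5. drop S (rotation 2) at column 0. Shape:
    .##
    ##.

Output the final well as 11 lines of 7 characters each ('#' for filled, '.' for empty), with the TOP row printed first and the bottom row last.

Answer: .......
.......
.###...
####...
..#....
.##....
..#....
..#....
..##...
..###..
...###.

Derivation:
Drop 1: T rot0 at col 3 lands with bottom-row=0; cleared 0 line(s) (total 0); column heights now [0 0 0 1 2 1 0], max=2
Drop 2: O rot2 at col 2 lands with bottom-row=1; cleared 0 line(s) (total 0); column heights now [0 0 3 3 2 1 0], max=3
Drop 3: L rot3 at col 1 lands with bottom-row=3; cleared 0 line(s) (total 0); column heights now [0 6 6 3 2 1 0], max=6
Drop 4: Z rot1 at col 2 lands with bottom-row=6; cleared 0 line(s) (total 0); column heights now [0 6 8 9 2 1 0], max=9
Drop 5: S rot2 at col 0 lands with bottom-row=7; cleared 0 line(s) (total 0); column heights now [8 9 9 9 2 1 0], max=9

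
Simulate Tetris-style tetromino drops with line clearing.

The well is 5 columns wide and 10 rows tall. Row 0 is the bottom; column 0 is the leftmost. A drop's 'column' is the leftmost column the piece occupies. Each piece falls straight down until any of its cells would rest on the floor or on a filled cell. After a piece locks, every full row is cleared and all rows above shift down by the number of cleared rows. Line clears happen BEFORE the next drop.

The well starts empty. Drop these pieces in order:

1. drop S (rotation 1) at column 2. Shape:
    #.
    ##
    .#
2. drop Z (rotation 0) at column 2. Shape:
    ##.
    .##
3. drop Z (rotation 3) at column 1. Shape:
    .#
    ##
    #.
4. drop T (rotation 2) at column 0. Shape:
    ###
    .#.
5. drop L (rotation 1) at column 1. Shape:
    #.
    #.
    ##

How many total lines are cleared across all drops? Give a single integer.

Answer: 0

Derivation:
Drop 1: S rot1 at col 2 lands with bottom-row=0; cleared 0 line(s) (total 0); column heights now [0 0 3 2 0], max=3
Drop 2: Z rot0 at col 2 lands with bottom-row=2; cleared 0 line(s) (total 0); column heights now [0 0 4 4 3], max=4
Drop 3: Z rot3 at col 1 lands with bottom-row=3; cleared 0 line(s) (total 0); column heights now [0 5 6 4 3], max=6
Drop 4: T rot2 at col 0 lands with bottom-row=5; cleared 0 line(s) (total 0); column heights now [7 7 7 4 3], max=7
Drop 5: L rot1 at col 1 lands with bottom-row=7; cleared 0 line(s) (total 0); column heights now [7 10 8 4 3], max=10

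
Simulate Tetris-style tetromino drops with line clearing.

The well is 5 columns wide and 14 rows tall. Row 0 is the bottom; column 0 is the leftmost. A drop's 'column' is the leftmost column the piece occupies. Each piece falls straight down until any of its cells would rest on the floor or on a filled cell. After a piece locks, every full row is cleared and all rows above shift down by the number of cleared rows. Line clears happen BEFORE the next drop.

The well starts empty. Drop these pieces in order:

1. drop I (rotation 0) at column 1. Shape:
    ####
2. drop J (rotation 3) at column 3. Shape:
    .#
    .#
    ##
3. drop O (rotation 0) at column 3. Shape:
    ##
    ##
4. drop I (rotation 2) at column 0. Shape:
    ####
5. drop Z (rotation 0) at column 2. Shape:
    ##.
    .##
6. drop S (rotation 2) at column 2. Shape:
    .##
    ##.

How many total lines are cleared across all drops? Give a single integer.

Drop 1: I rot0 at col 1 lands with bottom-row=0; cleared 0 line(s) (total 0); column heights now [0 1 1 1 1], max=1
Drop 2: J rot3 at col 3 lands with bottom-row=1; cleared 0 line(s) (total 0); column heights now [0 1 1 2 4], max=4
Drop 3: O rot0 at col 3 lands with bottom-row=4; cleared 0 line(s) (total 0); column heights now [0 1 1 6 6], max=6
Drop 4: I rot2 at col 0 lands with bottom-row=6; cleared 0 line(s) (total 0); column heights now [7 7 7 7 6], max=7
Drop 5: Z rot0 at col 2 lands with bottom-row=7; cleared 0 line(s) (total 0); column heights now [7 7 9 9 8], max=9
Drop 6: S rot2 at col 2 lands with bottom-row=9; cleared 0 line(s) (total 0); column heights now [7 7 10 11 11], max=11

Answer: 0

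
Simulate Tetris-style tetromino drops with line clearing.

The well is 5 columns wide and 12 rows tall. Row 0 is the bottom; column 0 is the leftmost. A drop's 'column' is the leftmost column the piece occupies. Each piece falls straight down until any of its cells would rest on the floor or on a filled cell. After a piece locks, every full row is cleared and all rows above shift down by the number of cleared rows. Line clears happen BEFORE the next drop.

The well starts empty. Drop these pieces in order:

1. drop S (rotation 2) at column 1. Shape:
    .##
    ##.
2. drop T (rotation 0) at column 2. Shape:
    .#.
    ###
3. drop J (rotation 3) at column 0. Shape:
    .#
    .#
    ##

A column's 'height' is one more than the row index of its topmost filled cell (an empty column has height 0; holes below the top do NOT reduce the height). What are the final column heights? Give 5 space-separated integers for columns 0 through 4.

Drop 1: S rot2 at col 1 lands with bottom-row=0; cleared 0 line(s) (total 0); column heights now [0 1 2 2 0], max=2
Drop 2: T rot0 at col 2 lands with bottom-row=2; cleared 0 line(s) (total 0); column heights now [0 1 3 4 3], max=4
Drop 3: J rot3 at col 0 lands with bottom-row=1; cleared 0 line(s) (total 0); column heights now [2 4 3 4 3], max=4

Answer: 2 4 3 4 3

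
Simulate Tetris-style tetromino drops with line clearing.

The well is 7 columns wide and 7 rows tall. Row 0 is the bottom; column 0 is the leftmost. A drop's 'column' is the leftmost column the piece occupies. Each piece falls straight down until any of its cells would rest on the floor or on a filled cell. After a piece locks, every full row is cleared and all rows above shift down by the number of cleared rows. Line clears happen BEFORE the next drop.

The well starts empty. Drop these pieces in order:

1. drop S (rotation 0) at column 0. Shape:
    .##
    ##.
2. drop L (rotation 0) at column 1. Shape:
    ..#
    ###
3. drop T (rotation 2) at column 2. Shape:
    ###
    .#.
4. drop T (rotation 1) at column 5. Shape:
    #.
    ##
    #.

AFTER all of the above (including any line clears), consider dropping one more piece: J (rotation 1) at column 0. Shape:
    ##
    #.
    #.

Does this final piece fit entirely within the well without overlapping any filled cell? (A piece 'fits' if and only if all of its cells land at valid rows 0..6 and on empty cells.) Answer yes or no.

Drop 1: S rot0 at col 0 lands with bottom-row=0; cleared 0 line(s) (total 0); column heights now [1 2 2 0 0 0 0], max=2
Drop 2: L rot0 at col 1 lands with bottom-row=2; cleared 0 line(s) (total 0); column heights now [1 3 3 4 0 0 0], max=4
Drop 3: T rot2 at col 2 lands with bottom-row=4; cleared 0 line(s) (total 0); column heights now [1 3 6 6 6 0 0], max=6
Drop 4: T rot1 at col 5 lands with bottom-row=0; cleared 0 line(s) (total 0); column heights now [1 3 6 6 6 3 2], max=6
Test piece J rot1 at col 0 (width 2): heights before test = [1 3 6 6 6 3 2]; fits = True

Answer: yes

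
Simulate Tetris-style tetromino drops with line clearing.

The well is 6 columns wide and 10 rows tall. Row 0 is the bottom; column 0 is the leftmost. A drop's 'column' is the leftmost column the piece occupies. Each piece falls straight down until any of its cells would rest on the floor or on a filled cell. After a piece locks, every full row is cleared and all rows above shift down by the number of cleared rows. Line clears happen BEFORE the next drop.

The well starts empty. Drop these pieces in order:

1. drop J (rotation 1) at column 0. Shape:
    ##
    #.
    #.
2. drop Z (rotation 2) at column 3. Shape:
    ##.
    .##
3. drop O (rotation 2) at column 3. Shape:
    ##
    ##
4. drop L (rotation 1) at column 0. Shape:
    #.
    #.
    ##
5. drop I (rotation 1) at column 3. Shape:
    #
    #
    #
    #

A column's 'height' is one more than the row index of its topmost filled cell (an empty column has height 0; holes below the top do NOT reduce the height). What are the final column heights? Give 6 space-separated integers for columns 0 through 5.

Drop 1: J rot1 at col 0 lands with bottom-row=0; cleared 0 line(s) (total 0); column heights now [3 3 0 0 0 0], max=3
Drop 2: Z rot2 at col 3 lands with bottom-row=0; cleared 0 line(s) (total 0); column heights now [3 3 0 2 2 1], max=3
Drop 3: O rot2 at col 3 lands with bottom-row=2; cleared 0 line(s) (total 0); column heights now [3 3 0 4 4 1], max=4
Drop 4: L rot1 at col 0 lands with bottom-row=3; cleared 0 line(s) (total 0); column heights now [6 4 0 4 4 1], max=6
Drop 5: I rot1 at col 3 lands with bottom-row=4; cleared 0 line(s) (total 0); column heights now [6 4 0 8 4 1], max=8

Answer: 6 4 0 8 4 1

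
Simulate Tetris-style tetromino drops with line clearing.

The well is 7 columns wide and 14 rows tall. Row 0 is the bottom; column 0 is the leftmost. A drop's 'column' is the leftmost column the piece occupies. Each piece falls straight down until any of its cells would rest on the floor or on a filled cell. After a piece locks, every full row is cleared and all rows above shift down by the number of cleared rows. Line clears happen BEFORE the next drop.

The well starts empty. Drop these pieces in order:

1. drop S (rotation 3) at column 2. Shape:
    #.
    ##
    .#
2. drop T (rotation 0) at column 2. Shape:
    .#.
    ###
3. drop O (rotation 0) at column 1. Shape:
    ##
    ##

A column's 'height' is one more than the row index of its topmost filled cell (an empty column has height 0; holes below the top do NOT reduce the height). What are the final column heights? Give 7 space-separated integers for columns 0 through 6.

Answer: 0 6 6 5 4 0 0

Derivation:
Drop 1: S rot3 at col 2 lands with bottom-row=0; cleared 0 line(s) (total 0); column heights now [0 0 3 2 0 0 0], max=3
Drop 2: T rot0 at col 2 lands with bottom-row=3; cleared 0 line(s) (total 0); column heights now [0 0 4 5 4 0 0], max=5
Drop 3: O rot0 at col 1 lands with bottom-row=4; cleared 0 line(s) (total 0); column heights now [0 6 6 5 4 0 0], max=6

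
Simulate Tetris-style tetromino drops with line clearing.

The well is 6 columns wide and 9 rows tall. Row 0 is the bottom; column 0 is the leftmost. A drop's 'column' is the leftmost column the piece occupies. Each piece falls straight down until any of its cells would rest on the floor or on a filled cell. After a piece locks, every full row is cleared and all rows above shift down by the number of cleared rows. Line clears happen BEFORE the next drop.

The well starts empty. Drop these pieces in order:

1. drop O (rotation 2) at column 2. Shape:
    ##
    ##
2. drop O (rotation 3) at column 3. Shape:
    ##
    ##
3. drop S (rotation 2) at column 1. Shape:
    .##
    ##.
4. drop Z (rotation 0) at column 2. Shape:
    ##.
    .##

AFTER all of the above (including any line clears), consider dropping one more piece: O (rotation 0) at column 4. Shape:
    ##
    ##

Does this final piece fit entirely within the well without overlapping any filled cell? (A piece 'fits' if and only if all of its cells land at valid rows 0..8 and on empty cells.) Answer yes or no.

Drop 1: O rot2 at col 2 lands with bottom-row=0; cleared 0 line(s) (total 0); column heights now [0 0 2 2 0 0], max=2
Drop 2: O rot3 at col 3 lands with bottom-row=2; cleared 0 line(s) (total 0); column heights now [0 0 2 4 4 0], max=4
Drop 3: S rot2 at col 1 lands with bottom-row=3; cleared 0 line(s) (total 0); column heights now [0 4 5 5 4 0], max=5
Drop 4: Z rot0 at col 2 lands with bottom-row=5; cleared 0 line(s) (total 0); column heights now [0 4 7 7 6 0], max=7
Test piece O rot0 at col 4 (width 2): heights before test = [0 4 7 7 6 0]; fits = True

Answer: yes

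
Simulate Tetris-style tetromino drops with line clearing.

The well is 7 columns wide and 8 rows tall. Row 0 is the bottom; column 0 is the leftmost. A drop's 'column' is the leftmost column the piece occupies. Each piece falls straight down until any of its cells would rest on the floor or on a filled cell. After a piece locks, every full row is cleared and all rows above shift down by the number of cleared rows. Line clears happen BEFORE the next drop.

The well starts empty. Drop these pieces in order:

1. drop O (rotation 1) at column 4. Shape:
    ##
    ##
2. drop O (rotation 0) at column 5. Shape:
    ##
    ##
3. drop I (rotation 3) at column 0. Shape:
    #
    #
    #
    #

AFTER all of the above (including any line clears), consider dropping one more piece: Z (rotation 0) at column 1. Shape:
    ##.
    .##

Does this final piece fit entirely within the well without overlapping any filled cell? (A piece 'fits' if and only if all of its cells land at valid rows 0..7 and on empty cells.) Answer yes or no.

Answer: yes

Derivation:
Drop 1: O rot1 at col 4 lands with bottom-row=0; cleared 0 line(s) (total 0); column heights now [0 0 0 0 2 2 0], max=2
Drop 2: O rot0 at col 5 lands with bottom-row=2; cleared 0 line(s) (total 0); column heights now [0 0 0 0 2 4 4], max=4
Drop 3: I rot3 at col 0 lands with bottom-row=0; cleared 0 line(s) (total 0); column heights now [4 0 0 0 2 4 4], max=4
Test piece Z rot0 at col 1 (width 3): heights before test = [4 0 0 0 2 4 4]; fits = True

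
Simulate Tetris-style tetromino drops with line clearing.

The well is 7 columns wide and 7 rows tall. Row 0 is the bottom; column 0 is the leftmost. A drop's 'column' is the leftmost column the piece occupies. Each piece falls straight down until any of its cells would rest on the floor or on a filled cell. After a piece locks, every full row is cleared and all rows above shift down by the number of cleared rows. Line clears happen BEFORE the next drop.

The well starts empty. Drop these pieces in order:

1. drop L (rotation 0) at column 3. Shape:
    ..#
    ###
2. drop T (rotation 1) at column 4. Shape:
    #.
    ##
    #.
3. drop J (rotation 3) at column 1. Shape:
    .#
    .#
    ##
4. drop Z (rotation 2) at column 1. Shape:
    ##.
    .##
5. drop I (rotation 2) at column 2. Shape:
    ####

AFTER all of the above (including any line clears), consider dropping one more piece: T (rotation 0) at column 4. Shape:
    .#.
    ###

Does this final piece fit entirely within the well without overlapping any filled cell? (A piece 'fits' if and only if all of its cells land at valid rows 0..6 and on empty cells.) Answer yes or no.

Answer: no

Derivation:
Drop 1: L rot0 at col 3 lands with bottom-row=0; cleared 0 line(s) (total 0); column heights now [0 0 0 1 1 2 0], max=2
Drop 2: T rot1 at col 4 lands with bottom-row=1; cleared 0 line(s) (total 0); column heights now [0 0 0 1 4 3 0], max=4
Drop 3: J rot3 at col 1 lands with bottom-row=0; cleared 0 line(s) (total 0); column heights now [0 1 3 1 4 3 0], max=4
Drop 4: Z rot2 at col 1 lands with bottom-row=3; cleared 0 line(s) (total 0); column heights now [0 5 5 4 4 3 0], max=5
Drop 5: I rot2 at col 2 lands with bottom-row=5; cleared 0 line(s) (total 0); column heights now [0 5 6 6 6 6 0], max=6
Test piece T rot0 at col 4 (width 3): heights before test = [0 5 6 6 6 6 0]; fits = False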